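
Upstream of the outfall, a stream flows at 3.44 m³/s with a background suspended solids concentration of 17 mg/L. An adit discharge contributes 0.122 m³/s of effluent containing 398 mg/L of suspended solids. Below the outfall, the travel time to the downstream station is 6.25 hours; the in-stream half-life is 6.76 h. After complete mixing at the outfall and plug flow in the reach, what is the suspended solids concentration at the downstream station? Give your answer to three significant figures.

15.8 mg/L

Mass balance: C = (3.440·17.00 + 0.1220·398.0) / 3.562 = 107.0/3.562 = 30.05 mg/L.
Half-life 6.76 h → k = ln 2 / 6.76 = 0.1025 h⁻¹ = 2.461 d⁻¹.
Applying C = C₀e^(−kt): 30.05 × 0.5268 = 15.83 mg/L.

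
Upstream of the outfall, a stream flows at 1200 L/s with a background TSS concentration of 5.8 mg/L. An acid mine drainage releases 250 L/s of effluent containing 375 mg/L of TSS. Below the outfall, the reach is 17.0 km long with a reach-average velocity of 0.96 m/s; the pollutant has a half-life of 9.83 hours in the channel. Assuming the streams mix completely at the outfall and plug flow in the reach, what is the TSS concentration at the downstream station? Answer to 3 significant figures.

49.1 mg/L

Flow-weighted average: C = (1200·5.800 + 250.0·375.0) / 1450 = 100700/1450 = 69.46 mg/L.
Travel time t = 17.0·1000 / 0.96 = 17710 s = 4.919 h.
Half-life 9.83 h → k = ln 2 / 9.83 = 0.07051 h⁻¹ = 1.692 d⁻¹.
First-order decay: C = 69.46·exp(−k·t) = 69.46·0.7069 = 49.10 mg/L.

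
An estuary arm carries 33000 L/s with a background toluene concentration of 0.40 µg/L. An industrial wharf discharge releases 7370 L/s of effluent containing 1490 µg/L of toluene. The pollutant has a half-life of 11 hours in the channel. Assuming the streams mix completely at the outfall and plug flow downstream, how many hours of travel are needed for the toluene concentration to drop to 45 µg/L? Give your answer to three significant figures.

28.6 h

After mixing, C = (33000·0.4000 + 7370·1490) / 40370 = 10990000/40370 = 272.3 µg/L.
Half-life 11 h → k = ln 2 / 11 = 0.06301 h⁻¹ = 1.512 d⁻¹.
272.3·exp(−k·t) = 45 → t = ln(272.3/45)/k = 102900 s = 28.57 h.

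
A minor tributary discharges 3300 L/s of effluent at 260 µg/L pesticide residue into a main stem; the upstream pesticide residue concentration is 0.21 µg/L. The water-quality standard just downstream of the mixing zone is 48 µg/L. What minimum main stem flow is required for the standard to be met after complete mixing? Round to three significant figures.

Set C_mix = 48: (Q·0.2100 + 3300·260.0) / (Q + 3300) = 48
→ Q = 3300·(260.0 − 48)/(48 − 0.2100) = 14640 L/s.

14600 L/s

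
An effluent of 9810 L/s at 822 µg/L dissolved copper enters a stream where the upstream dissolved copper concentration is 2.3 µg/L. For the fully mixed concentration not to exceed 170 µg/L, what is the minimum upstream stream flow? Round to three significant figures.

Set C_mix = 170: (Q·2.300 + 9810·822.0) / (Q + 9810) = 170
→ Q = 9810·(822.0 − 170)/(170 − 2.300) = 38140 L/s.

38100 L/s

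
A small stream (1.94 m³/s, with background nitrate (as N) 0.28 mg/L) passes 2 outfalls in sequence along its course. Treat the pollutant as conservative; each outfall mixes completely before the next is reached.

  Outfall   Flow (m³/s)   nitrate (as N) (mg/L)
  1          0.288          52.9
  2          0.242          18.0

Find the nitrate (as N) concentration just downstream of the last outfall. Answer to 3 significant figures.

Below outfall 1: Q → 2.228 m³/s, C = (1.940·0.2800 + 0.2880·52.90)/2.228 = 7.082 mg/L.
Below outfall 2: Q → 2.470 m³/s, C = (2.228·7.082 + 0.2420·18.00)/2.470 = 8.152 mg/L.

8.15 mg/L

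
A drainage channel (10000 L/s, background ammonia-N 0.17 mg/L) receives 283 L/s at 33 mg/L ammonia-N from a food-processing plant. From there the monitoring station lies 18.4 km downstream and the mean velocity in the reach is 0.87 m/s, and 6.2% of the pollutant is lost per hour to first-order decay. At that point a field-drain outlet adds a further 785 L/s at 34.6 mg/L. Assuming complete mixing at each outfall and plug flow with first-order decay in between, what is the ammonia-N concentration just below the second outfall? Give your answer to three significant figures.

3.14 mg/L

Mixed concentration C = ΣQC/ΣQ = (10000·0.1700 + 283.0·33.00) / 10280 = 11040/10280 = 1.074 mg/L; combined flow 10280 L/s.
Travel time t = 18.4·1000 / 0.87 = 21150 s = 5.875 h.
6.2%/h lost → k = −ln(1 − 0.062) = 0.06401 h⁻¹.
Decay over the reach: 1.074·exp(−kt) = 1.074·0.6866 = 0.7371 mg/L.
Second outfall: C = (10280·0.7371 + 785.0·34.60)/11070 = 3.139 mg/L.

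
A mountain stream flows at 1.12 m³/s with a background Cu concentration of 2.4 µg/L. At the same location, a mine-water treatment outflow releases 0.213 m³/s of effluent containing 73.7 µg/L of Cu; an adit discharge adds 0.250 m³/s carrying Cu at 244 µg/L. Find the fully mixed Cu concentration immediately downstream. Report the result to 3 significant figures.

Mass balance: C = (1.120·2.400 + 0.2130·73.70 + 0.2500·244.0) / 1.583 = 79.39/1.583 = 50.15 µg/L.

50.1 µg/L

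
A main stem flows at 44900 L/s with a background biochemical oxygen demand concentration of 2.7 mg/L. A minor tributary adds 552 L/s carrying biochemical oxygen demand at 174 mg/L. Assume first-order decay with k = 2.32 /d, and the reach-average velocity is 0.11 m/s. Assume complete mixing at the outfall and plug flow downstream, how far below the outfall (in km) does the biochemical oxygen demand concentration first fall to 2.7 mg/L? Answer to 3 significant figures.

2.34 km

Mass balance: C = (44900·2.700 + 552.0·174.0) / 45450 = 217300/45450 = 4.780 mg/L.
Set 4.780·exp(−k·t) = 2.7 → t = ln(4.780/2.7)/k = 21270 s = 5.910 h.
Distance = v·t = 0.11·21270 = 2340 m = 2.340 km.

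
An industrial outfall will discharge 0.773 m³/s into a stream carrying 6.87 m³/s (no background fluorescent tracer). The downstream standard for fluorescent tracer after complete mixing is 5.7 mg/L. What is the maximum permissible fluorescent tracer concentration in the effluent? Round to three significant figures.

At the limit, (Qr·Cr + Qe·Cₑ)/(Qr + Qe) = 5.7:
Cₑ = (7.643·5.7 − 6.870·0) / 0.7730 = 56.36 mg/L.

56.4 mg/L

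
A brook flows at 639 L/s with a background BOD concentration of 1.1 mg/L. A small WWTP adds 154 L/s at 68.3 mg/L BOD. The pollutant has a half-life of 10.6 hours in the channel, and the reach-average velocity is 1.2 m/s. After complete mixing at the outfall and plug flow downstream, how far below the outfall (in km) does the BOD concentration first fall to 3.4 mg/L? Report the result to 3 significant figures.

Flow-weighted average: C = (639.0·1.100 + 154.0·68.30) / 793.0 = 11220/793.0 = 14.15 mg/L.
Half-life 10.6 h → k = ln 2 / 10.6 = 0.06539 h⁻¹ = 1.569 d⁻¹.
Set 14.15·exp(−k·t) = 3.4 → t = ln(14.15/3.4)/k = 78500 s = 21.81 h.
Distance = v·t = 1.2·78500 = 94200 m = 94.20 km.

94.2 km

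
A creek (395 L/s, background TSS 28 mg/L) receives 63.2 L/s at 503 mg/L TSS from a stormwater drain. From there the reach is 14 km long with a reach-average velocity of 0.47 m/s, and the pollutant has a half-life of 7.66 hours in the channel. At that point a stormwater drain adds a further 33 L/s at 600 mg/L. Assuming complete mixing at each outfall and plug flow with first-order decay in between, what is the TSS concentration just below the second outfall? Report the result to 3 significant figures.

Conservation of mass: C = (395.0·28.00 + 63.20·503.0) / 458.2 = 42850/458.2 = 93.52 mg/L; combined flow 458.2 L/s.
Travel time t = 14·1000 / 0.47 = 29790 s = 8.274 h.
Half-life 7.66 h → k = ln 2 / 7.66 = 0.09049 h⁻¹ = 2.172 d⁻¹.
After decay, C = 93.52 × e^(−kt) = 93.52 × 0.4730 = 44.23 mg/L.
At the second outfall, C = (458.2·44.23 + 33.00·600.0) / (458.2 + 33.00) = 81.57 mg/L.

81.6 mg/L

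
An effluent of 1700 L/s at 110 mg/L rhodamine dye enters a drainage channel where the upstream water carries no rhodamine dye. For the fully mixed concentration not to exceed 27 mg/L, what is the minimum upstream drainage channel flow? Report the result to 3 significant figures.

5230 L/s

Set C_mix = 27: (Q·0 + 1700·110.0) / (Q + 1700) = 27
→ Q = 1700·(110.0 − 27)/(27 − 0) = 5226 L/s.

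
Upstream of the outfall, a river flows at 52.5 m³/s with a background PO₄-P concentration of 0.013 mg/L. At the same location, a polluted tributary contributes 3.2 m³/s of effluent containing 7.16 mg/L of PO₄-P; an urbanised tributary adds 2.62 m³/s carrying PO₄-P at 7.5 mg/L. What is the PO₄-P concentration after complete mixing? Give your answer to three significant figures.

0.742 mg/L

Conservation of mass: C = (52.50·0.01300 + 3.200·7.160 + 2.620·7.500) / 58.32 = 43.24/58.32 = 0.7415 mg/L.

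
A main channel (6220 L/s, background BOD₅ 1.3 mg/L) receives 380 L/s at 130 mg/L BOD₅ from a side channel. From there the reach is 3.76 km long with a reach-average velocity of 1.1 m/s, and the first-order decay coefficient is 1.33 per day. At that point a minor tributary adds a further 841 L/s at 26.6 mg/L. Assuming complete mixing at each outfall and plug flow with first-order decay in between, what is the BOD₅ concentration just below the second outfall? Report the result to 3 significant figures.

Flow-weighted average: C = (6220·1.300 + 380.0·130.0) / 6600 = 57490/6600 = 8.710 mg/L; combined flow 6600 L/s.
Travel time t = 3.76·1000 / 1.1 = 3418 s = 0.9495 h.
First-order decay: C = 8.710·exp(−k·t) = 8.710·0.9487 = 8.264 mg/L.
Second outfall: C = (6600·8.264 + 841.0·26.60)/7441 = 10.34 mg/L.

10.3 mg/L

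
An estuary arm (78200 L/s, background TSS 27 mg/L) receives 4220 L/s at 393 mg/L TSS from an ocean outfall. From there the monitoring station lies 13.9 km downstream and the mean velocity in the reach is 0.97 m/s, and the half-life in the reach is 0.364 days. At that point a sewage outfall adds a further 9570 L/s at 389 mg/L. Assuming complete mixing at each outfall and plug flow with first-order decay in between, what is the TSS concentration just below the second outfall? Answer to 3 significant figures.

Flow-weighted average: C = (78200·27.00 + 4220·393.0) / 82420 = 3770000/82420 = 45.74 mg/L; combined flow 82420 L/s.
Travel time t = 13.9·1000 / 0.97 = 14330 s = 3.981 h.
Half-life 0.364 d → k = ln 2 / 0.364 = 1.904 d⁻¹.
Decay over the reach: 45.74·exp(−kt) = 45.74·0.7292 = 33.35 mg/L.
At the second outfall, C = (82420·33.35 + 9570·389.0) / (82420 + 9570) = 70.35 mg/L.

70.4 mg/L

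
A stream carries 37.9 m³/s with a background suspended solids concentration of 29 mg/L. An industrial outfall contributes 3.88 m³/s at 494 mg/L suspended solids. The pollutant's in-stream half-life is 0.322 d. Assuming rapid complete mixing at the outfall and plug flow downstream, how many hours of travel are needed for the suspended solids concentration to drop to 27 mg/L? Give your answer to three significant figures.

11.0 h

Flow-weighted average: C = (37.90·29.00 + 3.880·494.0) / 41.78 = 3016/41.78 = 72.18 mg/L.
Half-life 0.322 d → k = ln 2 / 0.322 = 2.153 d⁻¹.
72.18·exp(−k·t) = 27 → t = ln(72.18/27)/k = 39470 s = 10.96 h.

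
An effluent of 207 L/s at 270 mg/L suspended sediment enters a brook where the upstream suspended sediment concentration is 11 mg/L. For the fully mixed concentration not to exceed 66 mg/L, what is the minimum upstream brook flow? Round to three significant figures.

Set C_mix = 66: (Q·11.00 + 207.0·270.0) / (Q + 207.0) = 66
→ Q = 207.0·(270.0 − 66)/(66 − 11.00) = 767.8 L/s.

768 L/s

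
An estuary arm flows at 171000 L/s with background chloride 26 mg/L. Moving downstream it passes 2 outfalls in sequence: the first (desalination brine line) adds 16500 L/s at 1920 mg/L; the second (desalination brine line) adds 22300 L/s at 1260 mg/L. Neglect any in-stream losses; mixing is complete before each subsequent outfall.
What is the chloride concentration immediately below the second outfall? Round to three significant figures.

306 mg/L

Below outfall 1: Q → 187500 L/s, C = (171000·26.00 + 16500·1920)/187500 = 192.7 mg/L.
Below outfall 2: Q → 209800 L/s, C = (187500·192.7 + 22300·1260)/209800 = 306.1 mg/L.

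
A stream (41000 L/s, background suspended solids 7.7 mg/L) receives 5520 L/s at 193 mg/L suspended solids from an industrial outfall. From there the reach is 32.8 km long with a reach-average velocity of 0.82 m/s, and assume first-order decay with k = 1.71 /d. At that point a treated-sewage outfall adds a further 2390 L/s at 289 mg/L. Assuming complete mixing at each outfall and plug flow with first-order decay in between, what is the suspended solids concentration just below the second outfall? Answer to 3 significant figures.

Conservation of mass: C = (41000·7.700 + 5520·193.0) / 46520 = 1381000/46520 = 29.69 mg/L; combined flow 46520 L/s.
Travel time t = 32.8·1000 / 0.82 = 40000 s = 11.11 h.
First-order decay: C = 29.69·exp(−k·t) = 29.69·0.4531 = 13.45 mg/L.
At the second outfall, C = (46520·13.45 + 2390·289.0) / (46520 + 2390) = 26.92 mg/L.

26.9 mg/L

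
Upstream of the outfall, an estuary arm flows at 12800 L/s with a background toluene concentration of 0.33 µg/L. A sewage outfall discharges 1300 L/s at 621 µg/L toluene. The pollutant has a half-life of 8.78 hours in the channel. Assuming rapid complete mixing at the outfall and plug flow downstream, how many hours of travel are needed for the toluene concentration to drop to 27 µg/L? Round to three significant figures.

Conservation of mass: C = (12800·0.3300 + 1300·621.0) / 14100 = 811500/14100 = 57.55 µg/L.
Half-life 8.78 h → k = ln 2 / 8.78 = 0.07895 h⁻¹ = 1.895 d⁻¹.
57.55·exp(−k·t) = 27 → t = ln(57.55/27)/k = 34520 s = 9.588 h.

9.59 h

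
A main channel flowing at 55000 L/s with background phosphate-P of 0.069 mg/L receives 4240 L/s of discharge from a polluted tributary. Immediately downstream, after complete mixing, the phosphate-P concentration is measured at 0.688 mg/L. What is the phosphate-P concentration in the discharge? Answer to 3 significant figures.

8.72 mg/L

Mass balance: 55000·0.06900 + 4240·Cₑ = 59240·0.6880
→ Cₑ = (59240·0.6880 − 55000·0.06900) / 4240 = 8.717 mg/L.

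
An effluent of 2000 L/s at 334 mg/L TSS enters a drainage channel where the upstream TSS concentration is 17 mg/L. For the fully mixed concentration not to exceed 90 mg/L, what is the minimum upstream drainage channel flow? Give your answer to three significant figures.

Set C_mix = 90: (Q·17.00 + 2000·334.0) / (Q + 2000) = 90
→ Q = 2000·(334.0 − 90)/(90 − 17.00) = 6685 L/s.

6680 L/s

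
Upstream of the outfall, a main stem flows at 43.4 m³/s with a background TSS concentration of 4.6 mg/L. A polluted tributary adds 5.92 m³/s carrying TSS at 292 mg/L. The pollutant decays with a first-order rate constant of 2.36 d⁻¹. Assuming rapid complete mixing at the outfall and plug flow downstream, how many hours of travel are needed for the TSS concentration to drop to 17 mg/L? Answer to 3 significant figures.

Conservation of mass: C = (43.40·4.600 + 5.920·292.0) / 49.32 = 1928/49.32 = 39.10 mg/L.
39.10·exp(−k·t) = 17 → t = ln(39.10/17)/k = 30490 s = 8.470 h.

8.47 h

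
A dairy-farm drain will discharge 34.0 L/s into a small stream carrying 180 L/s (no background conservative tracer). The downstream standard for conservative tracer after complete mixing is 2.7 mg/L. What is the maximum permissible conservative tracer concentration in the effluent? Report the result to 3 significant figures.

At the limit, (Qr·Cr + Qe·Cₑ)/(Qr + Qe) = 2.7:
Cₑ = (214.0·2.7 − 180.0·0) / 34.00 = 16.99 mg/L.

17.0 mg/L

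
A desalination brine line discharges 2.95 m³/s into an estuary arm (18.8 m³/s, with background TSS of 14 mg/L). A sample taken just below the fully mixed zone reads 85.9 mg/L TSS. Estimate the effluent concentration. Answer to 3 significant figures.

Mass balance: 18.80·14.00 + 2.950·Cₑ = 21.75·85.90
→ Cₑ = (21.75·85.90 − 18.80·14.00) / 2.950 = 544.1 mg/L.

544 mg/L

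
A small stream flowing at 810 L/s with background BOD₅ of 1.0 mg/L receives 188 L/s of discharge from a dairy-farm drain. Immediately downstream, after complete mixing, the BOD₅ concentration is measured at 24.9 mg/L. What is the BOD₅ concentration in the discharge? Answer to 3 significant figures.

Mass balance: 810.0·1.000 + 188.0·Cₑ = 998.0·24.90
→ Cₑ = (998.0·24.90 − 810.0·1.000) / 188.0 = 127.9 mg/L.

128 mg/L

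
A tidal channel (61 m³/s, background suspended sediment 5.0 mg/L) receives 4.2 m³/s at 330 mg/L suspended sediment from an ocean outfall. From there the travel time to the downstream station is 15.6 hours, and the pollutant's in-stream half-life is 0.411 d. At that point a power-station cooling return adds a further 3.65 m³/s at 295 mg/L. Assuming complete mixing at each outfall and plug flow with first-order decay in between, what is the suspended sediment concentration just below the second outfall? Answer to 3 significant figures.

23.8 mg/L

Flow-weighted average: C = (61.00·5.000 + 4.200·330.0) / 65.20 = 1691/65.20 = 25.94 mg/L; combined flow 65.20 m³/s.
Half-life 0.411 d → k = ln 2 / 0.411 = 1.686 d⁻¹.
Decay over the reach: 25.94·exp(−kt) = 25.94·0.3341 = 8.666 mg/L.
Second outfall: C = (65.20·8.666 + 3.650·295.0)/68.85 = 23.85 mg/L.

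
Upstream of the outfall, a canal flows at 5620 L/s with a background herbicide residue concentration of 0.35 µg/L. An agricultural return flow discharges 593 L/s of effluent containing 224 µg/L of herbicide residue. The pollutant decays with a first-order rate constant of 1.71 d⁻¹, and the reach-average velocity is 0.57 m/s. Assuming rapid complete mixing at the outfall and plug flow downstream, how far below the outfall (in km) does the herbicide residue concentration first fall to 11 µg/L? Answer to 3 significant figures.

Mixed concentration C = ΣQC/ΣQ = (5620·0.3500 + 593.0·224.0) / 6213 = 134800/6213 = 21.70 µg/L.
Set 21.70·exp(−k·t) = 11 → t = ln(21.70/11)/k = 34320 s = 9.533 h.
Distance = v·t = 0.57·34320 = 19560 m = 19.56 km.

19.6 km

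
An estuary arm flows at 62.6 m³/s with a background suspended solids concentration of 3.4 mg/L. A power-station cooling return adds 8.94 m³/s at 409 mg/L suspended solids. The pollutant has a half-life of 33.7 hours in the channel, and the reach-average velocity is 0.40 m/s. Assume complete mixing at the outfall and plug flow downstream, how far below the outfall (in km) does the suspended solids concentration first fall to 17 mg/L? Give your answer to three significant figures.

81.0 km

Mass balance: C = (62.60·3.400 + 8.940·409.0) / 71.54 = 3869/71.54 = 54.09 mg/L.
Half-life 33.7 h → k = ln 2 / 33.7 = 0.02057 h⁻¹ = 0.4936 d⁻¹.
Set 54.09·exp(−k·t) = 17 → t = ln(54.09/17)/k = 202600 s = 56.27 h.
Distance = v·t = 0.40·202600 = 81030 m = 81.03 km.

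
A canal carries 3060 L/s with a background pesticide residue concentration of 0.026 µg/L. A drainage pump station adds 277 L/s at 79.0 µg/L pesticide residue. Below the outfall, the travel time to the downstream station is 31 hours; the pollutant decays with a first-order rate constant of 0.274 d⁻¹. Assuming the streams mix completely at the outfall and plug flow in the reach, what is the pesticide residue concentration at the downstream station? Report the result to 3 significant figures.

4.62 µg/L

Mass balance: C = (3060·0.02600 + 277.0·79.00) / 3337 = 21960/3337 = 6.582 µg/L.
First-order decay: C = 6.582·exp(−k·t) = 6.582·0.7019 = 4.620 µg/L.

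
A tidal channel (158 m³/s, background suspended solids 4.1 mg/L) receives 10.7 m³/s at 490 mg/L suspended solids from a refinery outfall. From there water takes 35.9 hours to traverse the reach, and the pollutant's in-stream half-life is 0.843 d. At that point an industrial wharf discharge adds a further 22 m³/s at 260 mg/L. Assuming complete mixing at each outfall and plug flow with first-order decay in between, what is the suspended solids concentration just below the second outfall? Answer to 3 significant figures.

39.0 mg/L

Flow-weighted average: C = (158.0·4.100 + 10.70·490.0) / 168.7 = 5891/168.7 = 34.92 mg/L; combined flow 168.7 m³/s.
Half-life 0.843 d → k = ln 2 / 0.843 = 0.8222 d⁻¹.
After decay, C = 34.92 × e^(−kt) = 34.92 × 0.2923 = 10.21 mg/L.
At the second outfall, C = (168.7·10.21 + 22.00·260.0) / (168.7 + 22.00) = 39.02 mg/L.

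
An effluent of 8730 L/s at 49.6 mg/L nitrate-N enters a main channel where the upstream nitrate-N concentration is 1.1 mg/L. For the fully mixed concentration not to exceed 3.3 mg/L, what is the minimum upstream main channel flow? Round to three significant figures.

Set C_mix = 3.3: (Q·1.100 + 8730·49.60) / (Q + 8730) = 3.3
→ Q = 8730·(49.60 − 3.3)/(3.3 − 1.100) = 183700 L/s.

184000 L/s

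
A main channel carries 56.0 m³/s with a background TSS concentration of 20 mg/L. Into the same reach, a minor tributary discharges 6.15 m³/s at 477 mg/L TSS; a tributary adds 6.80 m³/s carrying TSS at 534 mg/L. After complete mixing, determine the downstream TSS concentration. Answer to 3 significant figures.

Flow-weighted average: C = (56.00·20.00 + 6.150·477.0 + 6.800·534.0) / 68.95 = 7685/68.95 = 111.5 mg/L.

111 mg/L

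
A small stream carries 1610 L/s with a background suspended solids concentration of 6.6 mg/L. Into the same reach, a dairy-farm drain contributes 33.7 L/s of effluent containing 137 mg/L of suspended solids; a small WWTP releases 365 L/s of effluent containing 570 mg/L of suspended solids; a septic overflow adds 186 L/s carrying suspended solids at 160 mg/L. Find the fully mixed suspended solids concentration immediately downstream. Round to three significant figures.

Conservation of mass: C = (1610·6.600 + 33.70·137.0 + 365.0·570.0 + 186.0·160.0) / 2195 = 253100/2195 = 115.3 mg/L.

115 mg/L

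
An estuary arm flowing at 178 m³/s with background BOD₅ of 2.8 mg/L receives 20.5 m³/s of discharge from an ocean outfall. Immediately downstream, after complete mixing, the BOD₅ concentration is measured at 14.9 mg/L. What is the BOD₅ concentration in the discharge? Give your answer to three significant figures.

120 mg/L

Mass balance: 178.0·2.800 + 20.50·Cₑ = 198.5·14.90
→ Cₑ = (198.5·14.90 − 178.0·2.800) / 20.50 = 120.0 mg/L.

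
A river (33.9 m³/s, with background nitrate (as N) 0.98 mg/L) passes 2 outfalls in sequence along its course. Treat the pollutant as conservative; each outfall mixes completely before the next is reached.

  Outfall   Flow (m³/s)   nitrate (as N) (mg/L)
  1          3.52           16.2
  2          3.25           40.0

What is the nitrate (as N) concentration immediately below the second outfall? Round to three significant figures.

Below outfall 1: Q → 37.42 m³/s, C = (33.90·0.9800 + 3.520·16.20)/37.42 = 2.412 mg/L.
Below outfall 2: Q → 40.67 m³/s, C = (37.42·2.412 + 3.250·40.00)/40.67 = 5.415 mg/L.

5.42 mg/L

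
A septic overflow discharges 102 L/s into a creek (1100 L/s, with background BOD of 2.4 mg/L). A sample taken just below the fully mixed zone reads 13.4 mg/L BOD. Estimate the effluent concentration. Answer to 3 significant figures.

132 mg/L

Mass balance: 1100·2.400 + 102.0·Cₑ = 1202·13.40
→ Cₑ = (1202·13.40 − 1100·2.400) / 102.0 = 132.0 mg/L.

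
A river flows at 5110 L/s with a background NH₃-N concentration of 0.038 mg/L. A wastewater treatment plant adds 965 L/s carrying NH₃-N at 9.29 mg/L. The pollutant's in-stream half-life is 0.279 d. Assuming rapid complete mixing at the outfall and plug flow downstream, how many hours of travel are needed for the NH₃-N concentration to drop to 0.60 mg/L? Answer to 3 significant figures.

Mixed concentration C = ΣQC/ΣQ = (5110·0.03800 + 965.0·9.290) / 6075 = 9159/6075 = 1.508 mg/L.
Half-life 0.279 d → k = ln 2 / 0.279 = 2.484 d⁻¹.
1.508·exp(−k·t) = 0.60 → t = ln(1.508/0.60)/k = 32040 s = 8.901 h.

8.90 h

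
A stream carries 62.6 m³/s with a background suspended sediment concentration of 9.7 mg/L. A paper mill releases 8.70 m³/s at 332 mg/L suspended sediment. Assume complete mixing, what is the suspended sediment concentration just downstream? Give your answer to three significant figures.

Flow-weighted average: C = (62.60·9.700 + 8.700·332.0) / 71.30 = 3496/71.30 = 49.03 mg/L.

49.0 mg/L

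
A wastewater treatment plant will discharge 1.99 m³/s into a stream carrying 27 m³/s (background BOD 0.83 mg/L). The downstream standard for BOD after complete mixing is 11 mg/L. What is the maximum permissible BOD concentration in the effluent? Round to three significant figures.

At the limit, (Qr·Cr + Qe·Cₑ)/(Qr + Qe) = 11:
Cₑ = (28.99·11 − 27.00·0.8300) / 1.990 = 149.0 mg/L.

149 mg/L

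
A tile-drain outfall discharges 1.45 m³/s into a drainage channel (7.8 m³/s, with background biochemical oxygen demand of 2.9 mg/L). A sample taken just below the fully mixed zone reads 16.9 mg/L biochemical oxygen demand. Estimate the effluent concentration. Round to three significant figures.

92.2 mg/L

Mass balance: 7.800·2.900 + 1.450·Cₑ = 9.250·16.90
→ Cₑ = (9.250·16.90 − 7.800·2.900) / 1.450 = 92.21 mg/L.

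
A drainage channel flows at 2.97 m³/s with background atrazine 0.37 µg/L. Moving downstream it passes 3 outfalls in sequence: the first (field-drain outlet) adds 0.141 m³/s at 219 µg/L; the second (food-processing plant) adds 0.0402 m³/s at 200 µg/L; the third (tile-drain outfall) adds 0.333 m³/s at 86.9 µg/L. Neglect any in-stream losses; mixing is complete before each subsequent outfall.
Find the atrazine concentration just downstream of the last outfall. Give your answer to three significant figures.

19.8 µg/L

Below outfall 1: Q → 3.111 m³/s, C = (2.970·0.3700 + 0.1410·219.0)/3.111 = 10.28 µg/L.
Below outfall 2: Q → 3.151 m³/s, C = (3.111·10.28 + 0.04020·200.0)/3.151 = 12.70 µg/L.
Below outfall 3: Q → 3.484 m³/s, C = (3.151·12.70 + 0.3330·86.90)/3.484 = 19.79 µg/L.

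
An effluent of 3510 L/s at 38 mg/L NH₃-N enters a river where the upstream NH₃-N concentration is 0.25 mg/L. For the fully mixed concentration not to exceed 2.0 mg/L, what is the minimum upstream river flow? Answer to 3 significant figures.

Set C_mix = 2.0: (Q·0.2500 + 3510·38.00) / (Q + 3510) = 2.0
→ Q = 3510·(38.00 − 2.0)/(2.0 − 0.2500) = 72210 L/s.

72200 L/s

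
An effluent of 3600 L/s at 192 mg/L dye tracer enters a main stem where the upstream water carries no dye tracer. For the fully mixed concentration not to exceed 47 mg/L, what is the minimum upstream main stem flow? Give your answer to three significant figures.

Set C_mix = 47: (Q·0 + 3600·192.0) / (Q + 3600) = 47
→ Q = 3600·(192.0 − 47)/(47 − 0) = 11110 L/s.

11100 L/s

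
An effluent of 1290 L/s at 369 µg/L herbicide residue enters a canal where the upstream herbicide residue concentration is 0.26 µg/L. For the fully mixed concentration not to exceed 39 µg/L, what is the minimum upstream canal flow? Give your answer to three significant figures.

Set C_mix = 39: (Q·0.2600 + 1290·369.0) / (Q + 1290) = 39
→ Q = 1290·(369.0 − 39)/(39 − 0.2600) = 10990 L/s.

11000 L/s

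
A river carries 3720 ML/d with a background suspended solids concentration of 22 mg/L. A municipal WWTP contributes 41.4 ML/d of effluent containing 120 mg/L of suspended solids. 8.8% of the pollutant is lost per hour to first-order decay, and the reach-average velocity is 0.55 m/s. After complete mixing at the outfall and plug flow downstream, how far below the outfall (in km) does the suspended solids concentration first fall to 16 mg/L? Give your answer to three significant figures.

Flow-weighted average: C = (3720·22.00 + 41.40·120.0) / 3761 = 86810/3761 = 23.08 mg/L.
8.8%/h lost → k = −ln(1 − 0.088) = 0.09212 h⁻¹.
Set 23.08·exp(−k·t) = 16 → t = ln(23.08/16)/k = 14320 s = 3.977 h.
Distance = v·t = 0.55·14320 = 7874 m = 7.874 km.

7.87 km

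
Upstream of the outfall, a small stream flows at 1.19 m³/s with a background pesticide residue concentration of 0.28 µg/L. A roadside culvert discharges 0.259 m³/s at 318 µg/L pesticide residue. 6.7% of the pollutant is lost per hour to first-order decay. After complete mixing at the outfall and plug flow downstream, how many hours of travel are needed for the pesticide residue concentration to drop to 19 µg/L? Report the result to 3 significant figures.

15.9 h

After mixing, C = (1.190·0.2800 + 0.2590·318.0) / 1.449 = 82.70/1.449 = 57.07 µg/L.
6.7%/h lost → k = −ln(1 − 0.067) = 0.06935 h⁻¹.
57.07·exp(−k·t) = 19 → t = ln(57.07/19)/k = 57090 s = 15.86 h.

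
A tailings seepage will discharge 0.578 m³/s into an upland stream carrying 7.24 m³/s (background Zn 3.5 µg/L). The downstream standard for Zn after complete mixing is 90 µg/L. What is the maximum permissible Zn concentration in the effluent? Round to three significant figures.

1170 µg/L

At the limit, (Qr·Cr + Qe·Cₑ)/(Qr + Qe) = 90:
Cₑ = (7.818·90 − 7.240·3.500) / 0.5780 = 1173 µg/L.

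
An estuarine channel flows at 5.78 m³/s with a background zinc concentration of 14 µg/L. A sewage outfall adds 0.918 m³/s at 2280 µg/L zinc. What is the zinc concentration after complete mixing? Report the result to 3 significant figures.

Mixed concentration C = ΣQC/ΣQ = (5.780·14.00 + 0.9180·2280) / 6.698 = 2174/6.698 = 324.6 µg/L.

325 µg/L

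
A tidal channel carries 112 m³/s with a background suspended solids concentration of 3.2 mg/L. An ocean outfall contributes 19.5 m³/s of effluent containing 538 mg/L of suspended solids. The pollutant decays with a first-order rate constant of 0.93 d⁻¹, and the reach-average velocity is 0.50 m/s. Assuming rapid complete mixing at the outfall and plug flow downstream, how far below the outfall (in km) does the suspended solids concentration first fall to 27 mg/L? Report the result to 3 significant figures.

51.9 km

After mixing, C = (112.0·3.200 + 19.50·538.0) / 131.5 = 10850/131.5 = 82.50 mg/L.
Set 82.50·exp(−k·t) = 27 → t = ln(82.50/27)/k = 103800 s = 28.83 h.
Distance = v·t = 0.50·103800 = 51890 m = 51.89 km.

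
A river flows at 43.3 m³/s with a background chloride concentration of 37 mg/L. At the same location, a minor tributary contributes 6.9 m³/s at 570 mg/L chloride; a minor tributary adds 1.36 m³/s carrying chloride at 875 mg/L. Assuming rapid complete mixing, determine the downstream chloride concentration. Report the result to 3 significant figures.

130 mg/L

Conservation of mass: C = (43.30·37.00 + 6.900·570.0 + 1.360·875.0) / 51.56 = 6725/51.56 = 130.4 mg/L.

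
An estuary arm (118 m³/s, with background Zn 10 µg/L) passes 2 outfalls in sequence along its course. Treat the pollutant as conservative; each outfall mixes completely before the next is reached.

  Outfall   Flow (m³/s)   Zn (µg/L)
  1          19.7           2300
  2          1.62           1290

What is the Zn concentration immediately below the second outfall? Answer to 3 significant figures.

Outfall 1: combined Q = 137.7 m³/s; C = (118.0·10.00 + 19.70·2300)/137.7 = 337.6 µg/L.
Outfall 2: combined Q = 139.3 m³/s; C = (137.7·337.6 + 1.620·1290)/139.3 = 348.7 µg/L.

349 µg/L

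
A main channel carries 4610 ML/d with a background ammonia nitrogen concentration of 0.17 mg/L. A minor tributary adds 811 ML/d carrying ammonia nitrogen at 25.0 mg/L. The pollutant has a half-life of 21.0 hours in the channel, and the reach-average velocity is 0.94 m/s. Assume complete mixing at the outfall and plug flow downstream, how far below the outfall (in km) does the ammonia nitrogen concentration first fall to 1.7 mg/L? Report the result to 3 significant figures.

Flow-weighted average: C = (4610·0.1700 + 811.0·25.00) / 5421 = 21060/5421 = 3.885 mg/L.
Half-life 21.0 h → k = ln 2 / 21.0 = 0.03301 h⁻¹ = 0.7922 d⁻¹.
Set 3.885·exp(−k·t) = 1.7 → t = ln(3.885/1.7)/k = 90130 s = 25.04 h.
Distance = v·t = 0.94·90130 = 84730 m = 84.73 km.

84.7 km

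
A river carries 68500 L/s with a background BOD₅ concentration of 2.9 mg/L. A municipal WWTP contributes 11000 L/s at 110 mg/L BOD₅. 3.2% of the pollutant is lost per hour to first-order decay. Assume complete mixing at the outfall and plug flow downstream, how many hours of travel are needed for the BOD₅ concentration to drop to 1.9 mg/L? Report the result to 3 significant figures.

Mixed concentration C = ΣQC/ΣQ = (68500·2.900 + 11000·110.0) / 79500 = 1409000/79500 = 17.72 mg/L.
3.2%/h lost → k = −ln(1 − 0.032) = 0.03252 h⁻¹.
17.72·exp(−k·t) = 1.9 → t = ln(17.72/1.9)/k = 247100 s = 68.65 h.

68.7 h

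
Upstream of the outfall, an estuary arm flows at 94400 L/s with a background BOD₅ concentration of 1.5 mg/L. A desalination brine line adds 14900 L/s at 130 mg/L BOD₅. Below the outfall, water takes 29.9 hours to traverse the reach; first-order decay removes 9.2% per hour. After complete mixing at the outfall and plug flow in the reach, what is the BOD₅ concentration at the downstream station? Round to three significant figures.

Flow-weighted average: C = (94400·1.500 + 14900·130.0) / 109300 = 2079000/109300 = 19.02 mg/L.
9.2%/h lost → k = −ln(1 − 0.092) = 0.09651 h⁻¹.
After decay, C = 19.02 × e^(−kt) = 19.02 × 0.05582 = 1.061 mg/L.

1.06 mg/L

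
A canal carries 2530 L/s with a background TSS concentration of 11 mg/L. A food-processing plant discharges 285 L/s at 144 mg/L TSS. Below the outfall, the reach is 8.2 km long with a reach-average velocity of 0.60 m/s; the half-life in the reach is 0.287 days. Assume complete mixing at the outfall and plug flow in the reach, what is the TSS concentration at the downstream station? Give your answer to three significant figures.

Conservation of mass: C = (2530·11.00 + 285.0·144.0) / 2815 = 68870/2815 = 24.47 mg/L.
Travel time t = 8.2·1000 / 0.60 = 13670 s = 3.796 h.
Half-life 0.287 d → k = ln 2 / 0.287 = 2.415 d⁻¹.
Decay over the reach: 24.47·exp(−kt) = 24.47·0.6825 = 16.70 mg/L.

16.7 mg/L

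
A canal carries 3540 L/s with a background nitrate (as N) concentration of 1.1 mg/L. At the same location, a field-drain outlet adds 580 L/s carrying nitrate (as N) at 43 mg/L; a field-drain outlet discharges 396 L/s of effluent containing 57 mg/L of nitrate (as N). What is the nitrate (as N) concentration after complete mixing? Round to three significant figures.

Flow-weighted average: C = (3540·1.100 + 580.0·43.00 + 396.0·57.00) / 4516 = 51410/4516 = 11.38 mg/L.

11.4 mg/L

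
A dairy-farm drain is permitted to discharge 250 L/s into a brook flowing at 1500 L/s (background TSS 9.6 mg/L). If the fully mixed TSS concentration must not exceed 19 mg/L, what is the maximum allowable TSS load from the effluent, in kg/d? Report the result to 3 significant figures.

Mass balance at the limit: 1500·9.600 + 250.0·Cₑ = 1750·19 → Cₑ = 75.40 mg/L.
250.0 L/s = 0.2500 m³/s. Load = 0.2500 m³/s × 75.40 g/m³ × 86 400 s/d = 1629 kg/d.

1630 kg/d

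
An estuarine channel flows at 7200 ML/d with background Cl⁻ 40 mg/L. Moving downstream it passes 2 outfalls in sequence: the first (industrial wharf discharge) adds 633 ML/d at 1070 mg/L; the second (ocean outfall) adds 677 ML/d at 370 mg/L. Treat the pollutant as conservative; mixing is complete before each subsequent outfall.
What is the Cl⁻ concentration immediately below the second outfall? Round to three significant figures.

143 mg/L

After outfall 1: Q = 7200 + 633.0 = 7833 ML/d; C = (7200·40.00 + 633.0·1070)/7833 = 123.2 mg/L.
After outfall 2: Q = 7833 + 677.0 = 8510 ML/d; C = (7833·123.2 + 677.0·370.0)/8510 = 142.9 mg/L.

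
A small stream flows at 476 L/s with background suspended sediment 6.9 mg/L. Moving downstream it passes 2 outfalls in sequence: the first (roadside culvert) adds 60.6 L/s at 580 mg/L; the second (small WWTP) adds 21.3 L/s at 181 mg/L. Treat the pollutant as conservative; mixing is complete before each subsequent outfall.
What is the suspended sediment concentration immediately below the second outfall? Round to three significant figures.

Below outfall 1: Q → 536.6 L/s, C = (476.0·6.900 + 60.60·580.0)/536.6 = 71.62 mg/L.
Below outfall 2: Q → 557.9 L/s, C = (536.6·71.62 + 21.30·181.0)/557.9 = 75.80 mg/L.

75.8 mg/L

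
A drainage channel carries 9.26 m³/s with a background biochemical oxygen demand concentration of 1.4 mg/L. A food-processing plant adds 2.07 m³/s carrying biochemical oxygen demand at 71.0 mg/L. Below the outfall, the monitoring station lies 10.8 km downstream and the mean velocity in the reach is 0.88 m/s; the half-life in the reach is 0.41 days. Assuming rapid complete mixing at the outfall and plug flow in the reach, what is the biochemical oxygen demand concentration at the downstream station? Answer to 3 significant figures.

Conservation of mass: C = (9.260·1.400 + 2.070·71.00) / 11.33 = 159.9/11.33 = 14.12 mg/L.
Travel time t = 10.8·1000 / 0.88 = 12270 s = 3.409 h.
Half-life 0.41 d → k = ln 2 / 0.41 = 1.691 d⁻¹.
After decay, C = 14.12 × e^(−kt) = 14.12 × 0.7865 = 11.10 mg/L.

11.1 mg/L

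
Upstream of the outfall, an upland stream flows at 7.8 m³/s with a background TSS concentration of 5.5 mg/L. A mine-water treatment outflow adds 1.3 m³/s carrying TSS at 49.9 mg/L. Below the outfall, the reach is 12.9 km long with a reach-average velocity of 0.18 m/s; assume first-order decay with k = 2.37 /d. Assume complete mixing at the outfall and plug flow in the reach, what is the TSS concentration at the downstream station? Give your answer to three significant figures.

Mixed concentration C = ΣQC/ΣQ = (7.800·5.500 + 1.300·49.90) / 9.100 = 107.8/9.100 = 11.84 mg/L.
Travel time t = 12.9·1000 / 0.18 = 71670 s = 19.91 h.
Applying C = C₀e^(−kt): 11.84 × 0.1400 = 1.658 mg/L.

1.66 mg/L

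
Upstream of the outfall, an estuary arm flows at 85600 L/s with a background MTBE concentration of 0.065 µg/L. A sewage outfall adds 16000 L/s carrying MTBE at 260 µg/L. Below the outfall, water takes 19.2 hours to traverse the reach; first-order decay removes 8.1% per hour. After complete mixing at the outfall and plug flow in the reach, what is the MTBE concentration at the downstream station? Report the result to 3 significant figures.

8.10 µg/L

After mixing, C = (85600·0.06500 + 16000·260.0) / 101600 = 4166000/101600 = 41.00 µg/L.
8.1%/h lost → k = −ln(1 − 0.081) = 0.08447 h⁻¹.
After decay, C = 41.00 × e^(−kt) = 41.00 × 0.1975 = 8.099 µg/L.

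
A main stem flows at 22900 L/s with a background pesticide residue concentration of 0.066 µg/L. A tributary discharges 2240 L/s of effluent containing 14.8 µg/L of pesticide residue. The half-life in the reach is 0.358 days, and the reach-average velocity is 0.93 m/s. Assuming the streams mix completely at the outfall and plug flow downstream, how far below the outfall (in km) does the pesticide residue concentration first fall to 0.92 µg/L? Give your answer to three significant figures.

Conservation of mass: C = (22900·0.06600 + 2240·14.80) / 25140 = 34660/25140 = 1.379 µg/L.
Half-life 0.358 d → k = ln 2 / 0.358 = 1.936 d⁻¹.
Set 1.379·exp(−k·t) = 0.92 → t = ln(1.379/0.92)/k = 18060 s = 5.015 h.
Distance = v·t = 0.93·18060 = 16790 m = 16.79 km.

16.8 km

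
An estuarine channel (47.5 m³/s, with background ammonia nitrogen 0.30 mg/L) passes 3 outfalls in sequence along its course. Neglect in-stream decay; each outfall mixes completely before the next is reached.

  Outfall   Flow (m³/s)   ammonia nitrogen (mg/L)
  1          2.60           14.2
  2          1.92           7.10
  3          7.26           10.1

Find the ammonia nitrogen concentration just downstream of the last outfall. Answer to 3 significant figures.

Outfall 1: combined Q = 50.10 m³/s; C = (47.50·0.3000 + 2.600·14.20)/50.10 = 1.021 mg/L.
Outfall 2: combined Q = 52.02 m³/s; C = (50.10·1.021 + 1.920·7.100)/52.02 = 1.246 mg/L.
Outfall 3: combined Q = 59.28 m³/s; C = (52.02·1.246 + 7.260·10.10)/59.28 = 2.330 mg/L.

2.33 mg/L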